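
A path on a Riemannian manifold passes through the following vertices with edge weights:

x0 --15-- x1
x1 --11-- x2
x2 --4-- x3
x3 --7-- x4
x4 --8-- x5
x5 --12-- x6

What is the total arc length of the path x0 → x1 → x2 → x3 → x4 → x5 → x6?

Arc length = 15 + 11 + 4 + 7 + 8 + 12 = 57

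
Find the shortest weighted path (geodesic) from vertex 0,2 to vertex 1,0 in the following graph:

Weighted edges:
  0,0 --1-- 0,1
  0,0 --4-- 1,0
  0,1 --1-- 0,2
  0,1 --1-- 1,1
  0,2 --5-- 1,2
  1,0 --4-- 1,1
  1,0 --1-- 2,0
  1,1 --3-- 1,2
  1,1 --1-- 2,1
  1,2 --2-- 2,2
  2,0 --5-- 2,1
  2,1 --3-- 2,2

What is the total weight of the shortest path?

Shortest path: 0,2 → 0,1 → 0,0 → 1,0, total weight = 6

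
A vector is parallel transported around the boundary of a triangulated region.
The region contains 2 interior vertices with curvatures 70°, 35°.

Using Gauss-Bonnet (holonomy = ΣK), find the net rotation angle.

Holonomy = total enclosed curvature = 70° + 35° = 105°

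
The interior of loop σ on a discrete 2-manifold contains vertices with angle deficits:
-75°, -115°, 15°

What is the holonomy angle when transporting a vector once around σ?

Holonomy = total enclosed curvature = (-75°) + (-115°) + 15° = -175°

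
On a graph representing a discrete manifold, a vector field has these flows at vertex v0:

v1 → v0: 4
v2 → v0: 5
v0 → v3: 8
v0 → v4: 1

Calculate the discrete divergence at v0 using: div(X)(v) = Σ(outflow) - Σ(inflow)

Divergence = sum of outgoing flows = (-4) + (-5) + 8 + 1 = 0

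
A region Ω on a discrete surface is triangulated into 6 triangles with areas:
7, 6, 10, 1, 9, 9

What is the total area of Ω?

7 + 6 + 10 + 1 + 9 + 9 = 42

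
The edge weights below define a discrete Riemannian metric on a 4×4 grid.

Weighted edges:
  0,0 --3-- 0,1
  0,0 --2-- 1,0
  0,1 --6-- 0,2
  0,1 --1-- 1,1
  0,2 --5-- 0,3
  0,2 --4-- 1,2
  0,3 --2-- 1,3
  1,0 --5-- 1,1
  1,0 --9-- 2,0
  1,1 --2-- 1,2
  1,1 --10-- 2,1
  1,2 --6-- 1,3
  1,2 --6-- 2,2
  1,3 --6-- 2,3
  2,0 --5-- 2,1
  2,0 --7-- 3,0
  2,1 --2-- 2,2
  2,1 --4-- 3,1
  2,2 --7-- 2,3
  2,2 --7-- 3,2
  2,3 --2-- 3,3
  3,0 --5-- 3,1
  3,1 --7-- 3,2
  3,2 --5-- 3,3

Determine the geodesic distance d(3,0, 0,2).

Shortest path: 3,0 → 3,1 → 2,1 → 2,2 → 1,2 → 0,2, total weight = 21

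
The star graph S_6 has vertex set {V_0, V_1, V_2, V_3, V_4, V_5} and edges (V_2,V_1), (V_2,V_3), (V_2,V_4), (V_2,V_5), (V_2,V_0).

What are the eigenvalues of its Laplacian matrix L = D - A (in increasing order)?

The star S_6 is the complete bipartite graph K_{1,5} (one hub of degree 5, 5 leaves of degree 1). The Laplacian spectrum of K_{p,q} is 0, p (multiplicity q−1), q (multiplicity p−1), p+q. With p = 1, q = 5: 0 once, 1 with multiplicity 4, and 6 once. (Check: trace L = sum of degrees = 10 = 4·1 + 6.)
Laplacian eigenvalues (increasing order): [0.0, 1.0, 1.0, 1.0, 1.0, 6.0]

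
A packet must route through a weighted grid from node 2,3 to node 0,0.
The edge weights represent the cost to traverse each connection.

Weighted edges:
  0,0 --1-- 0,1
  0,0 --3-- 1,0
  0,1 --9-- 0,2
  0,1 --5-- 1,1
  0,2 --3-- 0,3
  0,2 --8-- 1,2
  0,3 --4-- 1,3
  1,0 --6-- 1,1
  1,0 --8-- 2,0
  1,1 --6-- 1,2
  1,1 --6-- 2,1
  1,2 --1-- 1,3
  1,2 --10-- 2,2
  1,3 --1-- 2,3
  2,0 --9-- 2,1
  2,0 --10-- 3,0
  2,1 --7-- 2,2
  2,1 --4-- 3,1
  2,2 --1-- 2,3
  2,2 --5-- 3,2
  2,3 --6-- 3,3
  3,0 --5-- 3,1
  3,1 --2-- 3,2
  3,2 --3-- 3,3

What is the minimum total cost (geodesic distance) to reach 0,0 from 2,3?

Shortest path: 2,3 → 1,3 → 1,2 → 1,1 → 0,1 → 0,0, total weight = 14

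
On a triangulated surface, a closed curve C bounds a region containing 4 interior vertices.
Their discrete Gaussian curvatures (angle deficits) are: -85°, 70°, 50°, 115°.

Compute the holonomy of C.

Holonomy = total enclosed curvature = (-85°) + 70° + 50° + 115° = 150°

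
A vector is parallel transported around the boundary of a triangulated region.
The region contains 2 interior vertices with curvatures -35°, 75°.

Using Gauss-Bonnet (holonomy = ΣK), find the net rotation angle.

Holonomy = total enclosed curvature = (-35°) + 75° = 40°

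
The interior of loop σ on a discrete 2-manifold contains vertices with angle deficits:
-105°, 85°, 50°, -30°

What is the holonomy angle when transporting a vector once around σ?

Holonomy = total enclosed curvature = (-105°) + 85° + 50° + (-30°) = 0°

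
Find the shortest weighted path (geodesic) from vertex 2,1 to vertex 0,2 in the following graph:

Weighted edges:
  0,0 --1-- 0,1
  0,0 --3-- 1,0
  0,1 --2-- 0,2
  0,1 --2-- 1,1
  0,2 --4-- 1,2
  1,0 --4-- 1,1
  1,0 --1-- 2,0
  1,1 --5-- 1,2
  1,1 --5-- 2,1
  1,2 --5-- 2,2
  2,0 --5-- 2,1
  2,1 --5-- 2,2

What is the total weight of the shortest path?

Shortest path: 2,1 → 1,1 → 0,1 → 0,2, total weight = 9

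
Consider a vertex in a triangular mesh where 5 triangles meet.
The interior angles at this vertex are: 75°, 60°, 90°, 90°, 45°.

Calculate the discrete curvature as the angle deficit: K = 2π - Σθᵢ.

Sum of angles = 360°. K = 360° - 360° = 0°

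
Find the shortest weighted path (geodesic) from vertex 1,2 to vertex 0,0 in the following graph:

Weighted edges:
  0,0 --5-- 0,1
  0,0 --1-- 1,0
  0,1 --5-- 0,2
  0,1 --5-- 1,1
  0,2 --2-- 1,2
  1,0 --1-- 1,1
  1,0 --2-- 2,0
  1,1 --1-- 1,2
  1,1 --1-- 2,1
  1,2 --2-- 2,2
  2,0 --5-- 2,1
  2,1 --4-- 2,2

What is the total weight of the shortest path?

Shortest path: 1,2 → 1,1 → 1,0 → 0,0, total weight = 3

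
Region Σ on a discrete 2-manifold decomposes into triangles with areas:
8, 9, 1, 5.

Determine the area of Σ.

8 + 9 + 1 + 5 = 23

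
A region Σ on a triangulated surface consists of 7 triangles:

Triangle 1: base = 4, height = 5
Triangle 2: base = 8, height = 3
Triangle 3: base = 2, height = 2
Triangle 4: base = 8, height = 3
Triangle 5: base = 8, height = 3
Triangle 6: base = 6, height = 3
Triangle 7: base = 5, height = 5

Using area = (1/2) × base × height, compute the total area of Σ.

(1/2)×4×5 + (1/2)×8×3 + (1/2)×2×2 + (1/2)×8×3 + (1/2)×8×3 + (1/2)×6×3 + (1/2)×5×5 = 69.5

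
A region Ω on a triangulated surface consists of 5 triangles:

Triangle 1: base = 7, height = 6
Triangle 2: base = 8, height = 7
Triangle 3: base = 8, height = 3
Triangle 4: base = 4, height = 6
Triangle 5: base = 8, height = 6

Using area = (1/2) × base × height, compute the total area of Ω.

(1/2)×7×6 + (1/2)×8×7 + (1/2)×8×3 + (1/2)×4×6 + (1/2)×8×6 = 97.0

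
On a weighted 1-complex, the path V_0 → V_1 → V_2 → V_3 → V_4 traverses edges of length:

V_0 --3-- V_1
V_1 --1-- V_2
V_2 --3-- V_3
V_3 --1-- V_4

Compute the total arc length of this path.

Arc length = 3 + 1 + 3 + 1 = 8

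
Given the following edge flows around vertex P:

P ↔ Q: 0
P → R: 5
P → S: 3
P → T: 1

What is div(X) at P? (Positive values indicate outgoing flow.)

Divergence = sum of outgoing flows = 0 + 5 + 3 + 1 = 9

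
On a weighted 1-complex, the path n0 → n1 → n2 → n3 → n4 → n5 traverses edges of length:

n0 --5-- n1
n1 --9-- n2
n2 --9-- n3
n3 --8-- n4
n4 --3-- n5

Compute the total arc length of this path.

Arc length = 5 + 9 + 9 + 8 + 3 = 34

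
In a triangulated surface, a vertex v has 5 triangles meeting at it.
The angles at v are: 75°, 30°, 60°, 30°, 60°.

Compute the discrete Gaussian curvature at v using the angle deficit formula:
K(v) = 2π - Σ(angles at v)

Sum of angles = 255°. K = 360° - 255° = 105°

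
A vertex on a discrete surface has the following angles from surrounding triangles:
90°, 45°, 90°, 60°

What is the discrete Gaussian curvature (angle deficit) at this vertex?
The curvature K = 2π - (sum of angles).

Sum of angles = 285°. K = 360° - 285° = 75° = 5π/12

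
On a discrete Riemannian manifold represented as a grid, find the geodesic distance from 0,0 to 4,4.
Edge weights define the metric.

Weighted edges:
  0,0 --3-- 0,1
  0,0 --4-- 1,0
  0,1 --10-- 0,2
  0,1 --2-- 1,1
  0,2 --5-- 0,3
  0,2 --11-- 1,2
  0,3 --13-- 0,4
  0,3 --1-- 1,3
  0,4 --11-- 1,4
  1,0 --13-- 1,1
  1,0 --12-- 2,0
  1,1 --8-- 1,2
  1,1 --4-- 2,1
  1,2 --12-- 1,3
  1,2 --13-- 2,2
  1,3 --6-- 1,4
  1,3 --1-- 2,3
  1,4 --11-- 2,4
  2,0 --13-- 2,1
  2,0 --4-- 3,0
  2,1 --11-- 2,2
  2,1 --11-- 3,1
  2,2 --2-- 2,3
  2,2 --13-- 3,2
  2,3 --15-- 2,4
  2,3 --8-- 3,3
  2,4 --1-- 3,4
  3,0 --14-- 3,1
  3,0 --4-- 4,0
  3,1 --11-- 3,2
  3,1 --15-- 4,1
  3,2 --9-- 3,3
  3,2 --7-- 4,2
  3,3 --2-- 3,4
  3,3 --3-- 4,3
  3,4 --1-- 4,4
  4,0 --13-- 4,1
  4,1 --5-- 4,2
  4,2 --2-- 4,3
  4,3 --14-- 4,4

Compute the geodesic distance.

Shortest path: 0,0 → 0,1 → 0,2 → 0,3 → 1,3 → 2,3 → 3,3 → 3,4 → 4,4, total weight = 31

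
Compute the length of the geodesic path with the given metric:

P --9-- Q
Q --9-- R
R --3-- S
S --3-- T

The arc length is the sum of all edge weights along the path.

Arc length = 9 + 9 + 3 + 3 = 24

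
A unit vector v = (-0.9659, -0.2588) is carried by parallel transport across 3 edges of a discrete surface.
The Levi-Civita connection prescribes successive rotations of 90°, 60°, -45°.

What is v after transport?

Total rotation: 90° + 60° + (-45°) = 105°. Final vector: (0.5000, -0.8660)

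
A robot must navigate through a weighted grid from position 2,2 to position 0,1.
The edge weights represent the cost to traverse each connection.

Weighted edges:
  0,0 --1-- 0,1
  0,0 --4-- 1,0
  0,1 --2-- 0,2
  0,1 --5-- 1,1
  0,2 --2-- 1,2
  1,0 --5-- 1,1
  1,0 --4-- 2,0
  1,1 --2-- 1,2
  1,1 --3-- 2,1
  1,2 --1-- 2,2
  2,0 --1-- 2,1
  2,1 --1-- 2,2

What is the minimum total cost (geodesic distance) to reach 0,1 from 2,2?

Shortest path: 2,2 → 1,2 → 0,2 → 0,1, total weight = 5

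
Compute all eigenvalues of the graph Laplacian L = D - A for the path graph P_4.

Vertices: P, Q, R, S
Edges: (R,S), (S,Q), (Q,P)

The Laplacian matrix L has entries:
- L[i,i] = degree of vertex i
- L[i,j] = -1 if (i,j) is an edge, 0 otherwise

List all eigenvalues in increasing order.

The path graph P_n has Laplacian eigenvalues λ_k = 2 − 2cos(kπ/n), k = 0, 1, …, n−1. Here n = 4:
k=0: 2 − 2cos(0) = 0.0; k=1: 2 − 2cos(π/4) = 0.5858; k=2: 2 − 2cos(π/2) = 2.0; k=3: 2 − 2cos(3π/4) = 3.4142.
Laplacian eigenvalues (increasing order): [0.0, 0.5858, 2.0, 3.4142]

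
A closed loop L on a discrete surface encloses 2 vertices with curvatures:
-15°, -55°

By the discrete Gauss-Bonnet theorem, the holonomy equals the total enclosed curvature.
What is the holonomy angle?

Holonomy = total enclosed curvature = (-15°) + (-55°) = -70°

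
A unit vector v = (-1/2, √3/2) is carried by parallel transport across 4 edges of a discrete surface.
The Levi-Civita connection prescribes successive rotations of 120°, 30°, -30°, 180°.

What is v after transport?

Total rotation: 120° + 30° + (-30°) + 180° = 300° ≡ -60° (mod 360°). Final vector: (0.5000, 0.8660)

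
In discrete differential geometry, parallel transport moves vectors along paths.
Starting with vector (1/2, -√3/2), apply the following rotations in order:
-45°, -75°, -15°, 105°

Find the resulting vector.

Total rotation: (-45°) + (-75°) + (-15°) + 105° = -30°. Final vector: (0, -1)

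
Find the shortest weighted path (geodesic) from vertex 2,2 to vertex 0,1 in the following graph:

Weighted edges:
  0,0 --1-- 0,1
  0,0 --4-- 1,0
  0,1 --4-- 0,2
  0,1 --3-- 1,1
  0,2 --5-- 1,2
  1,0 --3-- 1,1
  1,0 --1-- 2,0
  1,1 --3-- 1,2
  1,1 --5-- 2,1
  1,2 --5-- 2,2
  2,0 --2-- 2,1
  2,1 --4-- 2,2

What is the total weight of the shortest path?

Shortest path: 2,2 → 1,2 → 1,1 → 0,1, total weight = 11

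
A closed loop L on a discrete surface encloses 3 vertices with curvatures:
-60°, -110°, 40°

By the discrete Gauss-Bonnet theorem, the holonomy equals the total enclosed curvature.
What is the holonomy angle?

Holonomy = total enclosed curvature = (-60°) + (-110°) + 40° = -130°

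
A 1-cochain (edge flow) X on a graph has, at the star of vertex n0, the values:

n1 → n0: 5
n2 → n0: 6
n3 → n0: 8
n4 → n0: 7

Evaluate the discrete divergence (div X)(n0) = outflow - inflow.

Divergence = sum of outgoing flows = (-5) + (-6) + (-8) + (-7) = -26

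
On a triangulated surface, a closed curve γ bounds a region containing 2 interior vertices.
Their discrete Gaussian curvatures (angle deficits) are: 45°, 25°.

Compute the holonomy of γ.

Holonomy = total enclosed curvature = 45° + 25° = 70°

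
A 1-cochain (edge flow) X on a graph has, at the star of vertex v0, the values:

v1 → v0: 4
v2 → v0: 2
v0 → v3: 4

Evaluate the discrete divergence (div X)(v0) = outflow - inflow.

Divergence = sum of outgoing flows = (-4) + (-2) + 4 = -2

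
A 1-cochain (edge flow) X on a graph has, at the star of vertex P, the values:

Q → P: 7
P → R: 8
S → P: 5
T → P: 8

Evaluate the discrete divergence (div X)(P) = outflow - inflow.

Divergence = sum of outgoing flows = (-7) + 8 + (-5) + (-8) = -12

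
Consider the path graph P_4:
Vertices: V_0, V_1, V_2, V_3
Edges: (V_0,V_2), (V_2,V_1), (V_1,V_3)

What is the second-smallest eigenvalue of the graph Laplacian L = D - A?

The path graph P_n has Laplacian eigenvalues λ_k = 2 − 2cos(kπ/n), k = 0, 1, …, n−1. Here n = 4:
k=0: 2 − 2cos(0) = 0.0; k=1: 2 − 2cos(π/4) = 0.5858; k=2: 2 − 2cos(π/2) = 2.0; k=3: 2 − 2cos(3π/4) = 3.4142.
Laplacian eigenvalues: [0.0, 0.5858, 2.0, 3.4142]. Algebraic connectivity (smallest non-zero eigenvalue) = 0.5858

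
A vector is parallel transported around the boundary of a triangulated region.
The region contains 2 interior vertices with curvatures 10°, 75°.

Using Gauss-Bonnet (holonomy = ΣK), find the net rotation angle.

Holonomy = total enclosed curvature = 10° + 75° = 85°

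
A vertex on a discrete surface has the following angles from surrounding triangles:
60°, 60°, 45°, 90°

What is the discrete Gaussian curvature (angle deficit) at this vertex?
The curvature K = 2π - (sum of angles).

Sum of angles = 255°. K = 360° - 255° = 105°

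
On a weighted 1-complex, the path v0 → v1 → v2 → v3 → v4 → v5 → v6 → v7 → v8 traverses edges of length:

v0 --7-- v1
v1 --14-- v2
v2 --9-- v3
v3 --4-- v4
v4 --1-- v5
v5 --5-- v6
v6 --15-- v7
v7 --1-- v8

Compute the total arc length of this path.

Arc length = 7 + 14 + 9 + 4 + 1 + 5 + 15 + 1 = 56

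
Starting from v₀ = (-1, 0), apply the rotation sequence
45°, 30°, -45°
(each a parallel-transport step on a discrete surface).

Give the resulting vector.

Total rotation: 45° + 30° + (-45°) = 30°. Final vector: (-0.8660, -0.5000)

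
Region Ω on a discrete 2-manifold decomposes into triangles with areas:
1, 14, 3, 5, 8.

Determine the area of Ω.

1 + 14 + 3 + 5 + 8 = 31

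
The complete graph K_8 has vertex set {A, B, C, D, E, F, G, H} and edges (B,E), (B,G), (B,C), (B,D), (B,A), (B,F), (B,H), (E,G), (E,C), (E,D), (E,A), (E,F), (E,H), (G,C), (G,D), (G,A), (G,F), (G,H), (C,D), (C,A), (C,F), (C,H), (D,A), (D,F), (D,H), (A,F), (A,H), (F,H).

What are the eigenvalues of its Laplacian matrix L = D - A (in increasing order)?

For the complete graph K_n, L = nI − J (J = all-ones matrix). J has eigenvalues n (once, eigenvector 𝟙) and 0 (multiplicity n−1), so L has eigenvalues 0 (once) and n (multiplicity n−1). Here n = 8: eigenvalue 0 once and 8 with multiplicity 7.
Laplacian eigenvalues (increasing order): [0.0, 8.0, 8.0, 8.0, 8.0, 8.0, 8.0, 8.0]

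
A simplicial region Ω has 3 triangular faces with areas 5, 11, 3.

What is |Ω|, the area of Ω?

5 + 11 + 3 = 19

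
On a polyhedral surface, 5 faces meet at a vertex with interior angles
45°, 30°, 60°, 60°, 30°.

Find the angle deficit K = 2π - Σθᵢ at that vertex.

Sum of angles = 225°. K = 360° - 225° = 135° = 3π/4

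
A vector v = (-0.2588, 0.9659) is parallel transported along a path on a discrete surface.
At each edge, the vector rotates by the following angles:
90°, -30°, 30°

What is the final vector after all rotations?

Total rotation: 90° + (-30°) + 30° = 90°. Final vector: (-0.9659, -0.2588)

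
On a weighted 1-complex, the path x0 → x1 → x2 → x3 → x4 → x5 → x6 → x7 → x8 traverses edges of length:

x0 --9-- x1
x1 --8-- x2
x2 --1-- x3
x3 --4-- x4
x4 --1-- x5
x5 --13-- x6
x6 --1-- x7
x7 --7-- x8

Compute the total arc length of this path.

Arc length = 9 + 8 + 1 + 4 + 1 + 13 + 1 + 7 = 44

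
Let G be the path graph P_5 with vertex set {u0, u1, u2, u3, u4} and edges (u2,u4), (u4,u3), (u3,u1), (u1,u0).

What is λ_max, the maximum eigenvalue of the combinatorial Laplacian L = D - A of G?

The path graph P_n has Laplacian eigenvalues λ_k = 2 − 2cos(kπ/n), k = 0, 1, …, n−1. Here n = 5:
k=0: 2 − 2cos(0) = 0.0; k=1: 2 − 2cos(π/5) = 0.382; k=2: 2 − 2cos(2π/5) = 1.382; k=3: 2 − 2cos(3π/5) = 2.618; k=4: 2 − 2cos(4π/5) = 3.618.
Laplacian eigenvalues: [0.0, 0.382, 1.382, 2.618, 3.618]. Largest eigenvalue (spectral radius) = 3.618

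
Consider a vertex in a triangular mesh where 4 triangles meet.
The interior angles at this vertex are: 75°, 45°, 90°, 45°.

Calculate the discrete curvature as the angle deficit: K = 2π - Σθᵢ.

Sum of angles = 255°. K = 360° - 255° = 105° = 7π/12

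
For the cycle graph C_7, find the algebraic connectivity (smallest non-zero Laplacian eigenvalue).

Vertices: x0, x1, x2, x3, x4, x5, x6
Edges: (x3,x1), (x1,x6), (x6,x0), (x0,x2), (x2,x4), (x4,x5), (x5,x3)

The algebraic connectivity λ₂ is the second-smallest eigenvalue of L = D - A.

The cycle graph C_n has Laplacian eigenvalues λ_k = 2 − 2cos(2πk/n), k = 0, 1, …, n−1. Here n = 7:
k=0: 2 − 2cos(0) = 0.0; k=1: 2 − 2cos(2π/7) = 0.753; k=2: 2 − 2cos(4π/7) = 2.445; k=3: 2 − 2cos(6π/7) = 3.8019; k=4: 2 − 2cos(8π/7) = 3.8019; k=5: 2 − 2cos(10π/7) = 2.445; k=6: 2 − 2cos(12π/7) = 0.753.
Laplacian eigenvalues: [0.0, 0.753, 0.753, 2.445, 2.445, 3.8019, 3.8019]. Algebraic connectivity (smallest non-zero eigenvalue) = 0.753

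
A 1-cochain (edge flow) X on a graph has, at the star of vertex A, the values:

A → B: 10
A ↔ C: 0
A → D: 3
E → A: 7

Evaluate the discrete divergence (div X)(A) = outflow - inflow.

Divergence = sum of outgoing flows = 10 + 0 + 3 + (-7) = 6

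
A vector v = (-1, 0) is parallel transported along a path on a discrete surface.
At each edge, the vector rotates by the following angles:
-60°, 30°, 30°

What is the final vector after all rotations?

Total rotation: (-60°) + 30° + 30° = 0°. Final vector: (-1, 0)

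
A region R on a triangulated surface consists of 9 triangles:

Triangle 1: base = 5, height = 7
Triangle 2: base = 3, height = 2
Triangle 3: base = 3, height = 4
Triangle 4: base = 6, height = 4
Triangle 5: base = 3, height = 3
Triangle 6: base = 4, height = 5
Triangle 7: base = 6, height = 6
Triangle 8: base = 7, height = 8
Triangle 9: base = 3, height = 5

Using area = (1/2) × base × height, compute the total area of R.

(1/2)×5×7 + (1/2)×3×2 + (1/2)×3×4 + (1/2)×6×4 + (1/2)×3×3 + (1/2)×4×5 + (1/2)×6×6 + (1/2)×7×8 + (1/2)×3×5 = 106.5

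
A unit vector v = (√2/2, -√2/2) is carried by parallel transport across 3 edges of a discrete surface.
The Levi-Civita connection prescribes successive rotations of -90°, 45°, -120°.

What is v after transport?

Total rotation: (-90°) + 45° + (-120°) = -165°. Final vector: (-0.8660, 0.5000)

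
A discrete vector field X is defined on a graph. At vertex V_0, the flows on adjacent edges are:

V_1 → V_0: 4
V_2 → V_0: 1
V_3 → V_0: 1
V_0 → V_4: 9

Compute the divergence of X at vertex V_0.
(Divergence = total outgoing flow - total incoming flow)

Divergence = sum of outgoing flows = (-4) + (-1) + (-1) + 9 = 3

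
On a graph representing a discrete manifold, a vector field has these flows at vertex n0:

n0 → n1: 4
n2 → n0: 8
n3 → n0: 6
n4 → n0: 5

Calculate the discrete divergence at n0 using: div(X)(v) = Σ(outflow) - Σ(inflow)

Divergence = sum of outgoing flows = 4 + (-8) + (-6) + (-5) = -15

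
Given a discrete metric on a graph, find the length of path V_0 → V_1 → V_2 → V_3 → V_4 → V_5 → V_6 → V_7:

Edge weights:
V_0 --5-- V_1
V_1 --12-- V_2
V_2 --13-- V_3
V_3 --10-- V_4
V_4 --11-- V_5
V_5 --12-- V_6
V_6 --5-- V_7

Arc length = 5 + 12 + 13 + 10 + 11 + 12 + 5 = 68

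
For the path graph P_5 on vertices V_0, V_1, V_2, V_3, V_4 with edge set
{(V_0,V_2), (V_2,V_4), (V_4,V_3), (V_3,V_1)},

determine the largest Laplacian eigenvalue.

The path graph P_n has Laplacian eigenvalues λ_k = 2 − 2cos(kπ/n), k = 0, 1, …, n−1. Here n = 5:
k=0: 2 − 2cos(0) = 0.0; k=1: 2 − 2cos(π/5) = 0.382; k=2: 2 − 2cos(2π/5) = 1.382; k=3: 2 − 2cos(3π/5) = 2.618; k=4: 2 − 2cos(4π/5) = 3.618.
Laplacian eigenvalues: [0.0, 0.382, 1.382, 2.618, 3.618]. Largest eigenvalue (spectral radius) = 3.618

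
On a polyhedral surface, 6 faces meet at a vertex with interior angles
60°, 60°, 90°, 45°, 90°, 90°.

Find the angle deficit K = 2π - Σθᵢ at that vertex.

Sum of angles = 435°. K = 360° - 435° = -75° = -5π/12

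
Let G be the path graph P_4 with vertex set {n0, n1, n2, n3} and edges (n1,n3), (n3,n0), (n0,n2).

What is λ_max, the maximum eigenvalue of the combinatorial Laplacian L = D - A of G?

The path graph P_n has Laplacian eigenvalues λ_k = 2 − 2cos(kπ/n), k = 0, 1, …, n−1. Here n = 4:
k=0: 2 − 2cos(0) = 0.0; k=1: 2 − 2cos(π/4) = 0.5858; k=2: 2 − 2cos(π/2) = 2.0; k=3: 2 − 2cos(3π/4) = 3.4142.
Laplacian eigenvalues: [0.0, 0.5858, 2.0, 3.4142]. Largest eigenvalue (spectral radius) = 3.4142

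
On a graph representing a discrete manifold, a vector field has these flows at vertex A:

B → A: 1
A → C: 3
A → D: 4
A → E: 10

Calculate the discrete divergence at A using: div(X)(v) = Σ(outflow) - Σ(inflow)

Divergence = sum of outgoing flows = (-1) + 3 + 4 + 10 = 16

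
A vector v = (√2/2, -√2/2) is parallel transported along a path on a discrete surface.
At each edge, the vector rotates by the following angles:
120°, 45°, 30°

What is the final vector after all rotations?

Total rotation: 120° + 45° + 30° = 195° ≡ -165° (mod 360°). Final vector: (-0.8660, 0.5000)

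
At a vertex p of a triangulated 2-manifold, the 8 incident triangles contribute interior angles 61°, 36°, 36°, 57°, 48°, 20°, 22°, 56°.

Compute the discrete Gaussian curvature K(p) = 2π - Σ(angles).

Sum of angles = 336°. K = 360° - 336° = 24° = 2π/15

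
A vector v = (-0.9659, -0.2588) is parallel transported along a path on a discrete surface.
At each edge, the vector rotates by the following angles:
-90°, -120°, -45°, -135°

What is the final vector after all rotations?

Total rotation: (-90°) + (-120°) + (-45°) + (-135°) = -390° ≡ -30° (mod 360°). Final vector: (-0.9659, 0.2588)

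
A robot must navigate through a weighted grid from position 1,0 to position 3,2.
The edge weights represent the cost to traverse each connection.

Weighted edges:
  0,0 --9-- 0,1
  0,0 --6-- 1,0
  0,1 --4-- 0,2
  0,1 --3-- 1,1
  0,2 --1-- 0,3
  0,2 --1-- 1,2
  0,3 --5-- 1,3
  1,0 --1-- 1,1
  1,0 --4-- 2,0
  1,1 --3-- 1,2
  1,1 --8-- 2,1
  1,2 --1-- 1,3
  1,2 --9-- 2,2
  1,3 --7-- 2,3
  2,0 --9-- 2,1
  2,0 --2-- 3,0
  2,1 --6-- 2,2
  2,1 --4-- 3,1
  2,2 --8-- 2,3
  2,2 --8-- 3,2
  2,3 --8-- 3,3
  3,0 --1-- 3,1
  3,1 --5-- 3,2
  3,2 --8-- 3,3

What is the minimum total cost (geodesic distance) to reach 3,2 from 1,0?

Shortest path: 1,0 → 2,0 → 3,0 → 3,1 → 3,2, total weight = 12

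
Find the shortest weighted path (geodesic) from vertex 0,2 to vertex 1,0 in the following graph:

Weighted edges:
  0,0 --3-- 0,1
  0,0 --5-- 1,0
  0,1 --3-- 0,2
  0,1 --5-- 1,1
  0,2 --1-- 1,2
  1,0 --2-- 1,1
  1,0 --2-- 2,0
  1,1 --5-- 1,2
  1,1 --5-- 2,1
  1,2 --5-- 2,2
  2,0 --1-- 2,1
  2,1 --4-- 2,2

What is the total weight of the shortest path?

Shortest path: 0,2 → 1,2 → 1,1 → 1,0, total weight = 8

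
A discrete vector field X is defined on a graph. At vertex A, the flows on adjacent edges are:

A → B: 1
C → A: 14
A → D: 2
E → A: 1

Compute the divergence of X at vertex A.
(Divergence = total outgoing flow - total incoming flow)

Divergence = sum of outgoing flows = 1 + (-14) + 2 + (-1) = -12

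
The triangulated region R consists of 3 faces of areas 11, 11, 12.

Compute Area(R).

11 + 11 + 12 = 34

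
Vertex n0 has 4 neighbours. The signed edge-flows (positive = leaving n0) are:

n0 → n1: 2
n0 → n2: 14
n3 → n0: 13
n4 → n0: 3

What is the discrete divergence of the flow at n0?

Divergence = sum of outgoing flows = 2 + 14 + (-13) + (-3) = 0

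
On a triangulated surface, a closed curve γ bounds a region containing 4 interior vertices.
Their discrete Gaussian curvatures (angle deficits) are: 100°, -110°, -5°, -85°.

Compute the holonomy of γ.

Holonomy = total enclosed curvature = 100° + (-110°) + (-5°) + (-85°) = -100°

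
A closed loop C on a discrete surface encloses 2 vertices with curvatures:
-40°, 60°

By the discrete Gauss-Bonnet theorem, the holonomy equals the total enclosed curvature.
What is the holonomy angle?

Holonomy = total enclosed curvature = (-40°) + 60° = 20°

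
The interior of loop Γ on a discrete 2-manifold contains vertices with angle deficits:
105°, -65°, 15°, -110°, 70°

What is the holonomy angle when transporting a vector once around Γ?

Holonomy = total enclosed curvature = 105° + (-65°) + 15° + (-110°) + 70° = 15°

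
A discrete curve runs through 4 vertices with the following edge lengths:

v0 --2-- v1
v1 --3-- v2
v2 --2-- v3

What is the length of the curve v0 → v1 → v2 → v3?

Arc length = 2 + 3 + 2 = 7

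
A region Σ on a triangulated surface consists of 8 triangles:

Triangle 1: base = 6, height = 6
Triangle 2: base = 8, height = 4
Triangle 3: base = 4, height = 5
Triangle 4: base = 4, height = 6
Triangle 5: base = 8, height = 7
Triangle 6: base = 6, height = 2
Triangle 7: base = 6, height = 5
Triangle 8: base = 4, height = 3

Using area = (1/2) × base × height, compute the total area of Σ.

(1/2)×6×6 + (1/2)×8×4 + (1/2)×4×5 + (1/2)×4×6 + (1/2)×8×7 + (1/2)×6×2 + (1/2)×6×5 + (1/2)×4×3 = 111.0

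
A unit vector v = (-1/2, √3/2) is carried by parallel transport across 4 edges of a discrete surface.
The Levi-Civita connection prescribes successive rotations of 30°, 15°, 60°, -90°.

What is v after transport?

Total rotation: 30° + 15° + 60° + (-90°) = 15°. Final vector: (-0.7071, 0.7071)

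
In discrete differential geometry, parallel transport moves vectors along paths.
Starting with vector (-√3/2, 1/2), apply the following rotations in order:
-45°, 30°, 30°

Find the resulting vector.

Total rotation: (-45°) + 30° + 30° = 15°. Final vector: (-0.9659, 0.2588)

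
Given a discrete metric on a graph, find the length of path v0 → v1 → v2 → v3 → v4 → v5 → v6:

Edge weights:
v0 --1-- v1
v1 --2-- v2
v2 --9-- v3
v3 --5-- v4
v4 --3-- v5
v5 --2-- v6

Arc length = 1 + 2 + 9 + 5 + 3 + 2 = 22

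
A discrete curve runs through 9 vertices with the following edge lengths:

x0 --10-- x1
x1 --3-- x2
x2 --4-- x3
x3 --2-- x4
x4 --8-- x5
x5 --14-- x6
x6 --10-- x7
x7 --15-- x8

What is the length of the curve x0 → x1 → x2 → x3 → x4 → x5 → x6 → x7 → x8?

Arc length = 10 + 3 + 4 + 2 + 8 + 14 + 10 + 15 = 66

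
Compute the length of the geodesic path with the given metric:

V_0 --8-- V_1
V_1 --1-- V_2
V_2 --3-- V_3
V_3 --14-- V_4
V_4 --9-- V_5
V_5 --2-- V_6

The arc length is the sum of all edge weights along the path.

Arc length = 8 + 1 + 3 + 14 + 9 + 2 = 37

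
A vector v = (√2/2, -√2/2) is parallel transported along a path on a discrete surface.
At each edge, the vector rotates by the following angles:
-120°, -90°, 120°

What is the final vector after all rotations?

Total rotation: (-120°) + (-90°) + 120° = -90°. Final vector: (-0.7071, -0.7071)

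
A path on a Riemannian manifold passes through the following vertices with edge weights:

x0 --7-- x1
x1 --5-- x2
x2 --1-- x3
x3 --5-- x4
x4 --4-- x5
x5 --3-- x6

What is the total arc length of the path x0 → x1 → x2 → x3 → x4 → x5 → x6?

Arc length = 7 + 5 + 1 + 5 + 4 + 3 = 25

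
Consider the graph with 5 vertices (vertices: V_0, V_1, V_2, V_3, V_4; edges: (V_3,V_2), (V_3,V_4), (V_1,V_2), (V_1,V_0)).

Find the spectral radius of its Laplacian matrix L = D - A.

Degrees: deg(V_0) = 1, deg(V_1) = 2, deg(V_2) = 2, deg(V_3) = 2, deg(V_4) = 1.
L = D − A with rows/columns ordered (V_0, V_1, V_2, V_3, V_4):
  [ 1, -1,  0,  0,  0]
  [-1,  2, -1,  0,  0]
  [ 0, -1,  2, -1,  0]
  [ 0,  0, -1,  2, -1]
  [ 0,  0,  0, -1,  1]
Characteristic polynomial: det(λI − L) = λ(λ² − 3λ + 1)(λ² − 5λ + 5).
Roots: λ = 0; (λ² − 3λ + 1) = 0 ⇒ λ = (3 ± √5)/2 ≈ 0.382, 2.618; (λ² − 5λ + 5) = 0 ⇒ λ = (5 ± √5)/2 ≈ 1.382, 3.618.
(Check: the roots sum (with multiplicity) to 8, matching trace L = Σdeg = 2·4 = 8.)
Laplacian eigenvalues: [0.0, 0.382, 1.382, 2.618, 3.618]. Largest eigenvalue (spectral radius) = 3.618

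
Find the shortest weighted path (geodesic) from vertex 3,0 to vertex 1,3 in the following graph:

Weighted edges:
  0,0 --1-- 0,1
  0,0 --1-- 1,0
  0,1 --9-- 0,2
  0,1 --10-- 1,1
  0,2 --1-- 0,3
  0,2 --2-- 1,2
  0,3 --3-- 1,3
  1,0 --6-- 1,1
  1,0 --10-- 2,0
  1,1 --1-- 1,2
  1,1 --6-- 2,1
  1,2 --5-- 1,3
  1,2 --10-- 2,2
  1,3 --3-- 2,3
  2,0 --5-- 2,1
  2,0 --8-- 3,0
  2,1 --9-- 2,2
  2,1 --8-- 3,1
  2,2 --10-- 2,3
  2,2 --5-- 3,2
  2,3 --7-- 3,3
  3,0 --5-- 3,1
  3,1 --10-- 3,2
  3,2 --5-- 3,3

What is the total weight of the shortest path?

Shortest path: 3,0 → 3,1 → 2,1 → 1,1 → 1,2 → 1,3, total weight = 25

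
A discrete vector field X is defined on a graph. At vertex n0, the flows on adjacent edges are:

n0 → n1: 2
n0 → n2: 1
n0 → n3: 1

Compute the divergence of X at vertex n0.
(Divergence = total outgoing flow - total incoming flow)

Divergence = sum of outgoing flows = 2 + 1 + 1 = 4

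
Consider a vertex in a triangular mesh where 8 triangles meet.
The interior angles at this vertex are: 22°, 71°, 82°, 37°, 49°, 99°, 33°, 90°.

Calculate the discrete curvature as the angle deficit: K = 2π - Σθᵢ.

Sum of angles = 483°. K = 360° - 483° = -123° = -41π/60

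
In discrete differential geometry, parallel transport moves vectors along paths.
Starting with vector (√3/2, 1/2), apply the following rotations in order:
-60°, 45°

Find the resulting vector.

Total rotation: (-60°) + 45° = -15°. Final vector: (0.9659, 0.2588)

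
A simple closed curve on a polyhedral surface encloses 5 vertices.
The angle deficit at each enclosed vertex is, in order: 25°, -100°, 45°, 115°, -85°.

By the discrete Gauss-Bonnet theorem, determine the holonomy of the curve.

Holonomy = total enclosed curvature = 25° + (-100°) + 45° + 115° + (-85°) = 0°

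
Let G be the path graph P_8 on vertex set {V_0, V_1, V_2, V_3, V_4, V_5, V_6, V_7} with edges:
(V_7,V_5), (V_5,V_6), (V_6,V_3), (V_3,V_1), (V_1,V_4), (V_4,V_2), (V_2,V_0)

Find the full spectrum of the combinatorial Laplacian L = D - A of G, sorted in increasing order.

The path graph P_n has Laplacian eigenvalues λ_k = 2 − 2cos(kπ/n), k = 0, 1, …, n−1. Here n = 8:
k=0: 2 − 2cos(0) = 0.0; k=1: 2 − 2cos(π/8) = 0.1522; k=2: 2 − 2cos(π/4) = 0.5858; k=3: 2 − 2cos(3π/8) = 1.2346; k=4: 2 − 2cos(π/2) = 2.0; k=5: 2 − 2cos(5π/8) = 2.7654; k=6: 2 − 2cos(3π/4) = 3.4142; k=7: 2 − 2cos(7π/8) = 3.8478.
Laplacian eigenvalues (increasing order): [0.0, 0.1522, 0.5858, 1.2346, 2.0, 2.7654, 3.4142, 3.8478]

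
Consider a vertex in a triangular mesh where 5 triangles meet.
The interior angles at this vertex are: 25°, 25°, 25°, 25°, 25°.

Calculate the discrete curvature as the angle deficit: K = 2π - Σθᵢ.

Sum of angles = 125°. K = 360° - 125° = 235°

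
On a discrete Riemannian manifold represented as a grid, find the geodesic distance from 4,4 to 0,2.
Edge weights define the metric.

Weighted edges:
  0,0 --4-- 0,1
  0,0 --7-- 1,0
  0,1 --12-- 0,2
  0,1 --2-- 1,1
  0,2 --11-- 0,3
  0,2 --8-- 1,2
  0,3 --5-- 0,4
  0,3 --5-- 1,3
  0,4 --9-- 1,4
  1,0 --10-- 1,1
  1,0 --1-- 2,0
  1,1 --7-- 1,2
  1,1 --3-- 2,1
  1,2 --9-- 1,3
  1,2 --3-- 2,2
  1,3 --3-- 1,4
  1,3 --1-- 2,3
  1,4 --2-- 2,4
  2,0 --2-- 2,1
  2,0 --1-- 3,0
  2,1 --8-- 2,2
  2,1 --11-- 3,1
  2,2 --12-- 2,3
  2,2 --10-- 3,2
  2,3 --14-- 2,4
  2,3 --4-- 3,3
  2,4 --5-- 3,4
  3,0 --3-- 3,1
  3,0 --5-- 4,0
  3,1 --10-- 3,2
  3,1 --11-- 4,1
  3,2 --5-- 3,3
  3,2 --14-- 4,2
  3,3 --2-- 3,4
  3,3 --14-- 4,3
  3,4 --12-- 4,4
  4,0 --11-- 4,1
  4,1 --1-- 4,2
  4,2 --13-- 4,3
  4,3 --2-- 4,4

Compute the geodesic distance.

Shortest path: 4,4 → 3,4 → 3,3 → 2,3 → 1,3 → 0,3 → 0,2, total weight = 35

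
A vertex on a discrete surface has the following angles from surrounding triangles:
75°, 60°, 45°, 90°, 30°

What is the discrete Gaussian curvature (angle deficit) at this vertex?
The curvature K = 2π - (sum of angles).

Sum of angles = 300°. K = 360° - 300° = 60° = π/3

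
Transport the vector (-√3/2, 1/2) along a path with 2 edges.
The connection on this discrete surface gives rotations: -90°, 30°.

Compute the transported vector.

Total rotation: (-90°) + 30° = -60°. Final vector: (0, 1)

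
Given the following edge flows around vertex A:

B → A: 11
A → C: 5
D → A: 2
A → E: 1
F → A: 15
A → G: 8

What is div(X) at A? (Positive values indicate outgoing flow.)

Divergence = sum of outgoing flows = (-11) + 5 + (-2) + 1 + (-15) + 8 = -14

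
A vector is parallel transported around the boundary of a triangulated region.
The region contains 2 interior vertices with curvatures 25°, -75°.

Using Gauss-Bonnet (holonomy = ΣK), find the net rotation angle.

Holonomy = total enclosed curvature = 25° + (-75°) = -50°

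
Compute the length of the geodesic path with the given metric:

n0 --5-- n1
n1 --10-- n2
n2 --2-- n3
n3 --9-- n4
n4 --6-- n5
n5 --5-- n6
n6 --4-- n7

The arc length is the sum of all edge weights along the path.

Arc length = 5 + 10 + 2 + 9 + 6 + 5 + 4 = 41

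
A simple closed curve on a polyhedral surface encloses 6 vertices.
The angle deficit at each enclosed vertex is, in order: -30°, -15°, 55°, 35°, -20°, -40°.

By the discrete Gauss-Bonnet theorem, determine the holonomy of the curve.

Holonomy = total enclosed curvature = (-30°) + (-15°) + 55° + 35° + (-20°) + (-40°) = -15°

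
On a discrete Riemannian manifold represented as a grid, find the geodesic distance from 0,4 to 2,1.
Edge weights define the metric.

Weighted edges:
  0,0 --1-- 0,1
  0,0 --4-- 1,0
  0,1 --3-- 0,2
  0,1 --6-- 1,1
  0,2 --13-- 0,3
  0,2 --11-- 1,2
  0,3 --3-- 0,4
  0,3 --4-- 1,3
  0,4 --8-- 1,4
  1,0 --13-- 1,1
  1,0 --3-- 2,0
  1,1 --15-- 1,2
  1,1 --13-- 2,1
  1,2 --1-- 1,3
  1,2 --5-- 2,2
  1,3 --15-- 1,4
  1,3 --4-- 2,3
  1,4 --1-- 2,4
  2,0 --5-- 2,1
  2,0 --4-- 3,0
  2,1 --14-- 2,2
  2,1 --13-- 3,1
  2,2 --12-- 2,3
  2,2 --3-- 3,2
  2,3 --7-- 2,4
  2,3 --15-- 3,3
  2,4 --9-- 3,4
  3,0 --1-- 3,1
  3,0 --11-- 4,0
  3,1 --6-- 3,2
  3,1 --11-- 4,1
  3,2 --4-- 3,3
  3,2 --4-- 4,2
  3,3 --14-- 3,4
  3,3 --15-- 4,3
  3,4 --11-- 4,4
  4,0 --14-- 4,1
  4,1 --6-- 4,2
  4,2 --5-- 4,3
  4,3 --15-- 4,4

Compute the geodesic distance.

Shortest path: 0,4 → 0,3 → 1,3 → 1,2 → 2,2 → 2,1, total weight = 27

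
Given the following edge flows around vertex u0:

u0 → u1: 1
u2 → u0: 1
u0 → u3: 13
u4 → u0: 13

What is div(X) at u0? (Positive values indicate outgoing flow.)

Divergence = sum of outgoing flows = 1 + (-1) + 13 + (-13) = 0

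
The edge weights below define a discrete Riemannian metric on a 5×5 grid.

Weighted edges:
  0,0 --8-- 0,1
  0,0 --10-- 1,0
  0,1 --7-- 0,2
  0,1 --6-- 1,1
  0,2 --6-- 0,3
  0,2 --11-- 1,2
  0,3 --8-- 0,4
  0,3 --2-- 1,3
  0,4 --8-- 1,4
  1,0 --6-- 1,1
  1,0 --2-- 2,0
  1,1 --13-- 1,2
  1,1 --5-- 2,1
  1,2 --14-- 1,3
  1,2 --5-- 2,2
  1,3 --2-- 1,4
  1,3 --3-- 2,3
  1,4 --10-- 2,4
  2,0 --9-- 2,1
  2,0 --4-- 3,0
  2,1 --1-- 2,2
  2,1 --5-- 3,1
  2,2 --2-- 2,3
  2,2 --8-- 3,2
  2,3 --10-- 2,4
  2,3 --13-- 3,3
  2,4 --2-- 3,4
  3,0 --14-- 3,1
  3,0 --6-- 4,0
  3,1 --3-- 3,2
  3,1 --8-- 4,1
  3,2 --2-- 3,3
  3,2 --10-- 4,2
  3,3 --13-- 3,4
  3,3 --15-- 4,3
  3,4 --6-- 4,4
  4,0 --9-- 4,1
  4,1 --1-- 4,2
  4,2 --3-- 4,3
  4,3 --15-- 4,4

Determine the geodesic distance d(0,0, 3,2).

Shortest path: 0,0 → 0,1 → 1,1 → 2,1 → 3,1 → 3,2, total weight = 27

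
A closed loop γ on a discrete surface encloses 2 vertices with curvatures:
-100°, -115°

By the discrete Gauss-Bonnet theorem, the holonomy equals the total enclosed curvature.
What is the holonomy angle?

Holonomy = total enclosed curvature = (-100°) + (-115°) = -215°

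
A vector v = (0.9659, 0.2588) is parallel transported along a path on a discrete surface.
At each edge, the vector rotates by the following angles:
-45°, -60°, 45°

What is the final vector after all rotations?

Total rotation: (-45°) + (-60°) + 45° = -60°. Final vector: (0.7071, -0.7071)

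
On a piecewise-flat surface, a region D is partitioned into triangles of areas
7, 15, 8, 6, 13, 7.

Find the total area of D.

7 + 15 + 8 + 6 + 13 + 7 = 56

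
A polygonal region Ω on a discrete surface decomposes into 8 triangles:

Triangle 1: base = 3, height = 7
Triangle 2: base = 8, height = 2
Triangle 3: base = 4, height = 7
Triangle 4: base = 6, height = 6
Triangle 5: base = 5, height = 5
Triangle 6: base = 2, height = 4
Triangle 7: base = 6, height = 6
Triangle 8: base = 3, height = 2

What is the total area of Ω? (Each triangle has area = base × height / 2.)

(1/2)×3×7 + (1/2)×8×2 + (1/2)×4×7 + (1/2)×6×6 + (1/2)×5×5 + (1/2)×2×4 + (1/2)×6×6 + (1/2)×3×2 = 88.0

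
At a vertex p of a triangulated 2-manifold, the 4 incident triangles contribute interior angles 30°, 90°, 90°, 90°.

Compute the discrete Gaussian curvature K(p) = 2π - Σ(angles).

Sum of angles = 300°. K = 360° - 300° = 60° = π/3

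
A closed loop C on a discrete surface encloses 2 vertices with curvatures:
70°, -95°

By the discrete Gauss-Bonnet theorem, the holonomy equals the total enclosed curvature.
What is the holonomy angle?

Holonomy = total enclosed curvature = 70° + (-95°) = -25°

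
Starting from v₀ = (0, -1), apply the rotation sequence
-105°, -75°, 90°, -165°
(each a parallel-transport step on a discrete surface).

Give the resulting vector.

Total rotation: (-105°) + (-75°) + 90° + (-165°) = -255° ≡ 105° (mod 360°). Final vector: (0.9659, 0.2588)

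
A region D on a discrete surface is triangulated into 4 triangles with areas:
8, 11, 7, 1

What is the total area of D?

8 + 11 + 7 + 1 = 27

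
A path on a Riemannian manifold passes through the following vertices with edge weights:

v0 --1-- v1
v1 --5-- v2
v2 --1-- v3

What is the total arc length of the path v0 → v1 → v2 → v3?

Arc length = 1 + 5 + 1 = 7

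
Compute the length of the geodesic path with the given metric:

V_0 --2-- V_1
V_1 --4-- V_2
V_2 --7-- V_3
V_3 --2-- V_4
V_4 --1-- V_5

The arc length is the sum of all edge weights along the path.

Arc length = 2 + 4 + 7 + 2 + 1 = 16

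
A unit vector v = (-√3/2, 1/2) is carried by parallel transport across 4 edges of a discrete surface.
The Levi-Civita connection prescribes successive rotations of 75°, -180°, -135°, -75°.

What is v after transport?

Total rotation: 75° + (-180°) + (-135°) + (-75°) = -315° ≡ 45° (mod 360°). Final vector: (-0.9659, -0.2588)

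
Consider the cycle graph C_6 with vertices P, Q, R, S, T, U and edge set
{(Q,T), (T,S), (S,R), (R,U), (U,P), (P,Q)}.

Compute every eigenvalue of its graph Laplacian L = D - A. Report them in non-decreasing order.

The cycle graph C_n has Laplacian eigenvalues λ_k = 2 − 2cos(2πk/n), k = 0, 1, …, n−1. Here n = 6:
k=0: 2 − 2cos(0) = 0.0; k=1: 2 − 2cos(π/3) = 1.0; k=2: 2 − 2cos(2π/3) = 3.0; k=3: 2 − 2cos(π) = 4.0; k=4: 2 − 2cos(4π/3) = 3.0; k=5: 2 − 2cos(5π/3) = 1.0.
Laplacian eigenvalues (increasing order): [0.0, 1.0, 1.0, 3.0, 3.0, 4.0]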